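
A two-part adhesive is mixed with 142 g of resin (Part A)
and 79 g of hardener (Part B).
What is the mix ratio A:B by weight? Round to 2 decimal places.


Mix ratio = mass_A / mass_B
= 142 / 79
= 1.80

1.80


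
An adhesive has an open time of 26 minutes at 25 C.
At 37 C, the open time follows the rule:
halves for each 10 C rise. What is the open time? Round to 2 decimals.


Factor = 2^((37-25)/10) = 2.2974
Open time = 26 / 2.2974 = 11.32 min

11.32


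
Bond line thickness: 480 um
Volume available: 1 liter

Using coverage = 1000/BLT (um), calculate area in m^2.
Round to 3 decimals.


1 L = 1e6 mm^3, thickness = 480 um = 0.48 mm
Area = 1e6 / 0.48 mm^2 = (1e6 / 0.48) / 1e6 m^2 = 1000 / 480 m^2
= 2.083 m^2

2.083


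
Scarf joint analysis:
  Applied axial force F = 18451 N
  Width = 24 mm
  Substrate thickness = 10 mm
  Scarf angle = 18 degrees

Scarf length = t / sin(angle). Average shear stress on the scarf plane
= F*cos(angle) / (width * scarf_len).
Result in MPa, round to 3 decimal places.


Scarf length = 10 / sin(18 deg) = 32.3607 mm
cos(18 deg) = 0.951057
Shear = 18451 * 0.951057 / (24 * 32.3607)
= 22.594 MPa

22.594


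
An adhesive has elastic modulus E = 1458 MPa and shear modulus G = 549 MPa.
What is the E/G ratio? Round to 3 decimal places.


E/G = 1458 / 549 = 2.656

2.656


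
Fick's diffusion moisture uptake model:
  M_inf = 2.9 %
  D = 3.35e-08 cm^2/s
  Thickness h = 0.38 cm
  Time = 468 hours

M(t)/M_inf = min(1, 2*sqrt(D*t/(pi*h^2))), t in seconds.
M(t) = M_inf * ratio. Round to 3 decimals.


t_sec = 468 * 3600 = 1684800
ratio = 2*sqrt(3.35e-08*1684800/(pi*0.38^2))
= min(1, 0.705453)
= 0.705453
M(t) = 2.9 * 0.705453 = 2.046 %

2.046


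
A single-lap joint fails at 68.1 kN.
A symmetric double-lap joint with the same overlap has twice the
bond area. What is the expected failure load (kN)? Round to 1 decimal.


Double-lap load = 2 * 68.1 = 136.2 kN

136.2


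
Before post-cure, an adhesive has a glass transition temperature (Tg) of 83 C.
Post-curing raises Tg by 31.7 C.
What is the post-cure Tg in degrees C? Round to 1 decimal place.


Tg_post = Tg_base + delta_Tg
= 83 + 31.7
= 114.7 C

114.7


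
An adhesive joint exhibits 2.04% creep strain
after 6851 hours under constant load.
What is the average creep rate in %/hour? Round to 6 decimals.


Creep rate = strain / time
= 2.04 / 6851
= 0.000298 %/h

0.000298


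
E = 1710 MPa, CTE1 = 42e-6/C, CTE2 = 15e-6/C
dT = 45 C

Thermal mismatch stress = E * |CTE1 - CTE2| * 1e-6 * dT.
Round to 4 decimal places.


= 1710 * 27e-6 * 45
= 2.0777 MPa

2.0777


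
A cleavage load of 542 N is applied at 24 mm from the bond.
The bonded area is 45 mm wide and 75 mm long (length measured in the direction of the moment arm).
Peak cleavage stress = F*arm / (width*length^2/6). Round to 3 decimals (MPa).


Moment = 542 * 24 = 13008 N*mm
Section modulus = 45 * 5625 / 6 = 253125 / 6 mm^3
Stress = 13008 / (253125 / 6) = 78048 / 253125
= 0.308 MPa

0.308


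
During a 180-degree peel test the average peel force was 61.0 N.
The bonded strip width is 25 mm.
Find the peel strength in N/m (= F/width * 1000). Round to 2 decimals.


Peel strength = F/width * 1000
= 61.0 / 25 * 1000
= 2440.00 N/m

2440.00


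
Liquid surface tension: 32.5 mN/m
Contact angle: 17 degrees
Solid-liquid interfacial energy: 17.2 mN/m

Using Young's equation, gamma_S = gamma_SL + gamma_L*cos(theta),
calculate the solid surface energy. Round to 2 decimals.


gamma_S = 17.2 + 32.5 * cos(17)
= 48.28 mN/m

48.28


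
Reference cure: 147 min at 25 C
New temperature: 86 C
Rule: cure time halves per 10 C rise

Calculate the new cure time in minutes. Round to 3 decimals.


factor = 2^((86-25)/10) = 68.5935
t_new = 147 / 68.5935 = 2.143 min

2.143


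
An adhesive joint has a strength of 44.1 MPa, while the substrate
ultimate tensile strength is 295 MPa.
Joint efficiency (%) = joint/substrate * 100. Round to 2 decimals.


Efficiency = 44.1 / 295 * 100
= 14.95%

14.95


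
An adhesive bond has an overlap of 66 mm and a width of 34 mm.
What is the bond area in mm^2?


Bond area = overlap * width
= 66 * 34
= 2244 mm^2

2244


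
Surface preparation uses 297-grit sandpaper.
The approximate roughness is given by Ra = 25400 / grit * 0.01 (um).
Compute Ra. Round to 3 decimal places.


Ra = 25400 / 297 * 0.01
= 254 / 297
= 0.855 um

0.855


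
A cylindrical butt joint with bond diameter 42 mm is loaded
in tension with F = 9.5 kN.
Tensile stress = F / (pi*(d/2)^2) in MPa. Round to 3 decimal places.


Area = pi * (42/2)^2 = 1385.4424 mm^2
Stress = 9.5*1000 / 1385.4424
= 6.857 MPa

6.857


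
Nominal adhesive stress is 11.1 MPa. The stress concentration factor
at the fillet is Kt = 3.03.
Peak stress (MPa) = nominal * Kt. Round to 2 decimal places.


Peak = 11.1 * 3.03 = 33.63 MPa

33.63


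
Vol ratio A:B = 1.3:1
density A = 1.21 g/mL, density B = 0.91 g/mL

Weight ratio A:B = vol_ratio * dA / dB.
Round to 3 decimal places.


Weight ratio = 1.3 * 1.21 / 0.91
= 1.729

1.729


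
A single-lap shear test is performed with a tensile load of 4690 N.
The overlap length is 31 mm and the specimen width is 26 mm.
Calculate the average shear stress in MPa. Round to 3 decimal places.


Shear stress = F / (overlap * width)
= 4690 / (31 * 26)
= 4690 / 806
= 5.819 MPa

5.819


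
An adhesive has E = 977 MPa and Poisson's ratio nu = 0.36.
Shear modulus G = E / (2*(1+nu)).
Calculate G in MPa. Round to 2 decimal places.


G = 977 / (2*(1+0.36))
= 977 / 2.72
= 359.19 MPa

359.19


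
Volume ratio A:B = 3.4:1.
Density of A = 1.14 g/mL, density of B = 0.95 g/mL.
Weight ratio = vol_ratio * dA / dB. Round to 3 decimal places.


Wt ratio = 3.4 * 1.14 / 0.95
= 4.080

4.080


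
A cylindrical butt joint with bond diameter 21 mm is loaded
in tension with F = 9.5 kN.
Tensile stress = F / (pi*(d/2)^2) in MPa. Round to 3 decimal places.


Area = pi * (21/2)^2 = 346.3606 mm^2
Stress = 9.5*1000 / 346.3606
= 27.428 MPa

27.428


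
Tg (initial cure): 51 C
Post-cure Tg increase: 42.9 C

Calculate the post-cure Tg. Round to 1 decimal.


Post-cure Tg = 51 + 42.9 = 93.9 C

93.9


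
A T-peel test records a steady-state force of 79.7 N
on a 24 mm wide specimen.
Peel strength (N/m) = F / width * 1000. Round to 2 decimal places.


Peel strength = 79.7 / 24 * 1000
= 3320.83 N/m

3320.83


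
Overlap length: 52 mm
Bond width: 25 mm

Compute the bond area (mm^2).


Bond area = 52 * 25 = 1300 mm^2

1300


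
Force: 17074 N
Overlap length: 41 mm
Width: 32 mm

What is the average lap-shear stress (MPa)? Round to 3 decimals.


Average shear stress = F / (overlap * width)
= 17074 / (41 * 32)
= 13.014 MPa

13.014


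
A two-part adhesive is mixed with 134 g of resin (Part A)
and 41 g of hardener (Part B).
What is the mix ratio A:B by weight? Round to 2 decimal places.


Mix ratio = mass_A / mass_B
= 134 / 41
= 3.27

3.27


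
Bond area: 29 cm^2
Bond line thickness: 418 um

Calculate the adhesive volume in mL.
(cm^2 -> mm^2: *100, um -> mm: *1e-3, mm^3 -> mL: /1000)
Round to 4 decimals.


V = 29*100 * 418*1e-3 / 1000
= 1.2122 mL

1.2122


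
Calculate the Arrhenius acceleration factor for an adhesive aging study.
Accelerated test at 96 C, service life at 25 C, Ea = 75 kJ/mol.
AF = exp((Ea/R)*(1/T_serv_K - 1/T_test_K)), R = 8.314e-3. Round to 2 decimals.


T_test = 369.15 K, T_serv = 298.15 K
Ea/R = 75 / 0.008314 = 9020.93
AF = exp(9020.93 * (1/298.15 - 1/369.15))
= 336.74

336.74


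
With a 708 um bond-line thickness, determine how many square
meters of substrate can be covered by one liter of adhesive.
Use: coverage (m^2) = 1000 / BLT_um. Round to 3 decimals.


Coverage = 1000 / 708 = 1.412 m^2

1.412


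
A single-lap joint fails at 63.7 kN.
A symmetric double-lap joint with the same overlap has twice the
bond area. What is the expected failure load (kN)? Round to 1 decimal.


Double-lap load = 2 * 63.7 = 127.4 kN

127.4


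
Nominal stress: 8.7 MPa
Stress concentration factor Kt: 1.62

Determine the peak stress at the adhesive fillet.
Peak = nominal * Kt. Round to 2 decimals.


Peak stress = 8.7 * 1.62
= 14.09 MPa

14.09


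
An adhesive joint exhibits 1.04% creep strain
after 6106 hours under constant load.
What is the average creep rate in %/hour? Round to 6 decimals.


Creep rate = strain / time
= 1.04 / 6106
= 0.000170 %/h

0.000170


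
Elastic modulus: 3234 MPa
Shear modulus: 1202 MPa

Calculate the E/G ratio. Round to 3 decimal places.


E / G = 3234 / 1202 = 2.691

2.691


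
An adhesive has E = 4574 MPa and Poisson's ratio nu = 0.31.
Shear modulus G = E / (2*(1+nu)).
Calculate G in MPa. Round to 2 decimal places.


G = 4574 / (2*(1+0.31))
= 4574 / 2.62
= 1745.80 MPa

1745.80


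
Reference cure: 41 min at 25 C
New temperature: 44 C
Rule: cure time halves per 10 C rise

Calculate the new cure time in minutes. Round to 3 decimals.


factor = 2^((44-25)/10) = 3.7321
t_new = 41 / 3.7321 = 10.986 min

10.986


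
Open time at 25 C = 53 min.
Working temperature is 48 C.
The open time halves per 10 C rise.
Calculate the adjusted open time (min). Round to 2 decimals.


factor = 2^((48 - 25) / 10) = 4.9246
ot = 53 / 4.9246 = 10.76 min

10.76


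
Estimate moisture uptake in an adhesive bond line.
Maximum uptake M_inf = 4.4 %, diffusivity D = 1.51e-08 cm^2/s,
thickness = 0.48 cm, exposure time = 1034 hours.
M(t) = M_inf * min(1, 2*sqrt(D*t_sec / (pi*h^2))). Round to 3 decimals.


Convert time: 1034 h = 3722400 s
ratio = min(1, 2*sqrt(1.51e-08*3722400/(pi*0.48^2)))
= 0.557332
M(t) = 4.4 * 0.557332 = 2.452%

2.452


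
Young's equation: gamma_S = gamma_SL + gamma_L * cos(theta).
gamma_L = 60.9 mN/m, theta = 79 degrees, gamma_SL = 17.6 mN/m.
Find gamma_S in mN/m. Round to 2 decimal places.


cos(79 deg) = 0.190809
gamma_S = 17.6 + 60.9 * 0.190809
= 29.22 mN/m

29.22


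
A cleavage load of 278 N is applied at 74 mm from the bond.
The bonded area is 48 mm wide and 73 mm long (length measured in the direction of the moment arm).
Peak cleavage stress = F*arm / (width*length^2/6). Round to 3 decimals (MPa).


Moment = 278 * 74 = 20572 N*mm
Section modulus = 48 * 5329 / 6 = 255792 / 6 mm^3
Stress = 20572 / (255792 / 6) = 123432 / 255792
= 0.483 MPa

0.483


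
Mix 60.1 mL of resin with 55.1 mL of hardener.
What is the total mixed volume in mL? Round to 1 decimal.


Total = 60.1 + 55.1 = 115.2 mL

115.2


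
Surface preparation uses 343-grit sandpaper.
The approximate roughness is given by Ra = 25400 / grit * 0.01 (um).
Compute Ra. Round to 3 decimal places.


Ra = 25400 / 343 * 0.01
= 254 / 343
= 0.741 um

0.741


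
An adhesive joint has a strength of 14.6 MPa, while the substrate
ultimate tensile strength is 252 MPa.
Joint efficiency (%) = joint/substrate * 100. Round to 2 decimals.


Efficiency = 14.6 / 252 * 100
= 5.79%

5.79


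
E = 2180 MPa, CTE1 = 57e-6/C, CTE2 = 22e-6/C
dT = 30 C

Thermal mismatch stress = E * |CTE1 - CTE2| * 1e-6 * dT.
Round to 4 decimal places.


= 2180 * 35e-6 * 30
= 2.2890 MPa

2.2890


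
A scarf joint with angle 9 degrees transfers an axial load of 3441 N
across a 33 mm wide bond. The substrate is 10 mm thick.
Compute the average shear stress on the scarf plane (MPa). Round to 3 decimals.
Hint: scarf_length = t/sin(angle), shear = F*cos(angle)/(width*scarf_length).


scarf_length = 10 / sin(9 deg) = 63.9245 mm
cos(9 deg) = 0.987688
shear stress = 3441 * 0.987688 / (33 * 63.9245)
= 1.611 MPa

1.611


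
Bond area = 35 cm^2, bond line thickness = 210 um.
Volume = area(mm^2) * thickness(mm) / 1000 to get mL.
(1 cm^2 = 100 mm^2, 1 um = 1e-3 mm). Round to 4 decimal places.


area_mm2 = 35 * 100 = 3500
blt_mm = 210 * 1e-3 = 0.21
vol_mm3 = 3500 * 0.21 = 735.0
vol_mL = 735.0 / 1000 = 0.7350 mL

0.7350


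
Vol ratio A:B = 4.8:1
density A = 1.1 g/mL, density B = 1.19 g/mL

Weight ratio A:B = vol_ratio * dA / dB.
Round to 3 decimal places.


Weight ratio = 4.8 * 1.1 / 1.19
= 4.437

4.437


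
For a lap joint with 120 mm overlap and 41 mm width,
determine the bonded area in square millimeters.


Area = 120 * 41 = 4920 mm^2

4920


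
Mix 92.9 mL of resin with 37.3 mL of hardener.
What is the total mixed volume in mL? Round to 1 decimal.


Total = 92.9 + 37.3 = 130.2 mL

130.2


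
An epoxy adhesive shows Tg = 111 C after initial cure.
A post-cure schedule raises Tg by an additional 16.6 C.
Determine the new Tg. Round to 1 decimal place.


New Tg = 111 + 16.6
= 127.6 C

127.6


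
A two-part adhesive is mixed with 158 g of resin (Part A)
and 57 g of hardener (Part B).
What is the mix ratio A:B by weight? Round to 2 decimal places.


Mix ratio = mass_A / mass_B
= 158 / 57
= 2.77

2.77


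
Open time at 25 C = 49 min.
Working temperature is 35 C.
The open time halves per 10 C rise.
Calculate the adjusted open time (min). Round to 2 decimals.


factor = 2^((35 - 25) / 10) = 2.0000
ot = 49 / 2.0000 = 24.50 min

24.50


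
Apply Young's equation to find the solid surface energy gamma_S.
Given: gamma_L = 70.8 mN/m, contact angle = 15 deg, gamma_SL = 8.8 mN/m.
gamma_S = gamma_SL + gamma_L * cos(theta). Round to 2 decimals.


theta_rad = 15 * pi/180 = 0.261799
gamma_S = 8.8 + 70.8 * cos(0.261799)
= 77.19 mN/m

77.19


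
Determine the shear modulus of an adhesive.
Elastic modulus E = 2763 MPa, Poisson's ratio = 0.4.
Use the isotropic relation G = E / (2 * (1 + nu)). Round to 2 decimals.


G = 2763 / (2*(1+0.4)) = 2763 / 2.80
= 986.79 MPa

986.79


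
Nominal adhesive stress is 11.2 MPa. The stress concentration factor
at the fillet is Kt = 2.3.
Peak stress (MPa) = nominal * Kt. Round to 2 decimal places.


Peak = 11.2 * 2.3 = 25.76 MPa

25.76


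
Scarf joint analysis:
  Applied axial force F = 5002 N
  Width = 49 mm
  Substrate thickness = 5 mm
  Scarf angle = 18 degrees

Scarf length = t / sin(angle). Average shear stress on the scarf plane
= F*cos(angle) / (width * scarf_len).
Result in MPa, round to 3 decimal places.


Scarf length = 5 / sin(18 deg) = 16.1803 mm
cos(18 deg) = 0.951057
Shear = 5002 * 0.951057 / (49 * 16.1803)
= 6.000 MPa

6.000


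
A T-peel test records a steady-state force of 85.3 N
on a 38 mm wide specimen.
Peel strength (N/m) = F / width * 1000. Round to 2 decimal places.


Peel strength = 85.3 / 38 * 1000
= 2244.74 N/m

2244.74


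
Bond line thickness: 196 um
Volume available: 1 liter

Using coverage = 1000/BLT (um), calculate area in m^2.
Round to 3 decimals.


1 L = 1e6 mm^3, thickness = 196 um = 0.196 mm
Area = 1e6 / 0.196 mm^2 = (1e6 / 0.196) / 1e6 m^2 = 1000 / 196 m^2
= 5.102 m^2

5.102


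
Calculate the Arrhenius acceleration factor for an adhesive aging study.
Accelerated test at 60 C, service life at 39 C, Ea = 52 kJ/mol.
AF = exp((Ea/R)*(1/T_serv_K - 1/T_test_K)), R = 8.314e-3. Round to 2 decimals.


T_test = 333.15 K, T_serv = 312.15 K
Ea/R = 52 / 0.008314 = 6254.51
AF = exp(6254.51 * (1/312.15 - 1/333.15))
= 3.54

3.54


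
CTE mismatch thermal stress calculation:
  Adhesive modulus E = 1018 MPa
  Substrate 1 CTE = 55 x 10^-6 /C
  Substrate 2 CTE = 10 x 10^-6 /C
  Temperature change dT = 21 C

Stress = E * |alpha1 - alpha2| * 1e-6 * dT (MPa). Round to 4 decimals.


delta_alpha = |55 - 10| = 45 x 10^-6/C
Stress = 1018 * 45e-6 * 21
= 0.9620 MPa

0.9620


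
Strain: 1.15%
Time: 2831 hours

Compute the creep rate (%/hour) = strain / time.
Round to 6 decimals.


Creep rate = 1.15 / 2831
= 0.000406 %/h

0.000406


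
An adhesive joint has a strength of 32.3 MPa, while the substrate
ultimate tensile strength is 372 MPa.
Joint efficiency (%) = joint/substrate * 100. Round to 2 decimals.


Efficiency = 32.3 / 372 * 100
= 8.68%

8.68


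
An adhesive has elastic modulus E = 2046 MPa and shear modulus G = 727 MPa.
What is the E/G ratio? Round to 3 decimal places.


E/G = 2046 / 727 = 2.814

2.814


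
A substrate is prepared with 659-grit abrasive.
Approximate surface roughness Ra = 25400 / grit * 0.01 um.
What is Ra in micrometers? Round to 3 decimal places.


Ra = 25400 / 659 * 0.01 = 0.385 um

0.385


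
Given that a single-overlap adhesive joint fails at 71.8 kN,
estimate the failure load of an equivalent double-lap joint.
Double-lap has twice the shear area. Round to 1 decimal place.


Double-lap factor = 2
Expected load = 71.8 * 2 = 143.6 kN

143.6


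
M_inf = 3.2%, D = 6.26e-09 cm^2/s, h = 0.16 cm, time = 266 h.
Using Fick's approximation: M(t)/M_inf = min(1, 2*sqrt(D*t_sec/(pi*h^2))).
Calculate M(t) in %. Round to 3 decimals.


t = 957600 s
ratio = min(1, 2*sqrt(6.26e-09*957600/(pi*0.0256)))
= 0.546027
M(t) = 3.2 * 0.546027 = 1.747%

1.747


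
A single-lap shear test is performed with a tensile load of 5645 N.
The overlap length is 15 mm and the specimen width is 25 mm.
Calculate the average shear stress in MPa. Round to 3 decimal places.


Shear stress = F / (overlap * width)
= 5645 / (15 * 25)
= 5645 / 375
= 15.053 MPa

15.053


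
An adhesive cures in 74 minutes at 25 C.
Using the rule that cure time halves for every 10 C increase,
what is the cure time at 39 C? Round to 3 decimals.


Factor = 2^((39 - 25) / 10) = 2.6390
Cure time = 74 / 2.6390
= 28.041 minutes

28.041


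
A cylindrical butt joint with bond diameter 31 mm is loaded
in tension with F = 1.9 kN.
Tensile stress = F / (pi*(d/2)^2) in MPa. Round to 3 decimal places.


Area = pi * (31/2)^2 = 754.7676 mm^2
Stress = 1.9*1000 / 754.7676
= 2.517 MPa

2.517


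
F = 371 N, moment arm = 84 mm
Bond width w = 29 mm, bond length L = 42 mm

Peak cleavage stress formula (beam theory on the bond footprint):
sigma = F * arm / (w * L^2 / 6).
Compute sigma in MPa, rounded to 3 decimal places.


sigma = (371 * 84) / (29 * 1764 / 6)
= 31164 * 6 / 51156
= 186984 / 51156
= 3.655 MPa

3.655


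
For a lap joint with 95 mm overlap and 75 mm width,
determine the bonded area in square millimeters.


Area = 95 * 75 = 7125 mm^2

7125


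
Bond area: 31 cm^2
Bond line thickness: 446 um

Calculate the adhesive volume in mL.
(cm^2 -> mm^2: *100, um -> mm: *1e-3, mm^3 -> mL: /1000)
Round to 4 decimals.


V = 31*100 * 446*1e-3 / 1000
= 1.3826 mL

1.3826


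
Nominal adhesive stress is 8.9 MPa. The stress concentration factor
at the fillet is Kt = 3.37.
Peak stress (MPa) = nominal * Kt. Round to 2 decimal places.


Peak = 8.9 * 3.37 = 29.99 MPa

29.99


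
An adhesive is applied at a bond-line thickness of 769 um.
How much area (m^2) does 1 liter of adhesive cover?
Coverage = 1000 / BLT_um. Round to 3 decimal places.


Coverage = 1000 / 769 = 1.300 m^2

1.300


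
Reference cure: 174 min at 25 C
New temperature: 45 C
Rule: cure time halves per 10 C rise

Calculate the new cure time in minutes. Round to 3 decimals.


factor = 2^((45-25)/10) = 4.0000
t_new = 174 / 4.0000 = 43.500 min

43.500


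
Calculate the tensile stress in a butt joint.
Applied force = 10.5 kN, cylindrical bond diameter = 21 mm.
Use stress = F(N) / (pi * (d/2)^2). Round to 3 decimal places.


A = pi * 10.5^2 = 346.3606 mm^2
sigma = 10500.0 / 346.3606 = 30.315 MPa

30.315


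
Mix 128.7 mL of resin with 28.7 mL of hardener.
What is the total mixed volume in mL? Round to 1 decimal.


Total = 128.7 + 28.7 = 157.4 mL

157.4


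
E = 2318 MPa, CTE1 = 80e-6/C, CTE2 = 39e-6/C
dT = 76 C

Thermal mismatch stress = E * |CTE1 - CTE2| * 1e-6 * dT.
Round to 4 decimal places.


= 2318 * 41e-6 * 76
= 7.2229 MPa

7.2229


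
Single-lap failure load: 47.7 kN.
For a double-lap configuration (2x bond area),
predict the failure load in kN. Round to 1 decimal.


Failure load = 47.7 * 2 = 95.4 kN

95.4


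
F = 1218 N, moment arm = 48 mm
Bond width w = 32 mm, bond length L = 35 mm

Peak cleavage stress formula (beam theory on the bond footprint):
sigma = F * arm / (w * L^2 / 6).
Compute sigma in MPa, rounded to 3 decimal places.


sigma = (1218 * 48) / (32 * 1225 / 6)
= 58464 * 6 / 39200
= 350784 / 39200
= 8.949 MPa

8.949


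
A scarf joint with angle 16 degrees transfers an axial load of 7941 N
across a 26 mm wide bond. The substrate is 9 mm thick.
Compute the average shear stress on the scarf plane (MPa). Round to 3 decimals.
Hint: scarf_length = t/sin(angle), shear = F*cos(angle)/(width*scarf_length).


scarf_length = 9 / sin(16 deg) = 32.6516 mm
cos(16 deg) = 0.961262
shear stress = 7941 * 0.961262 / (26 * 32.6516)
= 8.992 MPa

8.992


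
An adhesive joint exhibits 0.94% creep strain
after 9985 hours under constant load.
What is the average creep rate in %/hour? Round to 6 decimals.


Creep rate = strain / time
= 0.94 / 9985
= 0.000094 %/h

0.000094


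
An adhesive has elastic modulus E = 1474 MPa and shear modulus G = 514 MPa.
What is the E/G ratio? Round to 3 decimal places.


E/G = 1474 / 514 = 2.868

2.868


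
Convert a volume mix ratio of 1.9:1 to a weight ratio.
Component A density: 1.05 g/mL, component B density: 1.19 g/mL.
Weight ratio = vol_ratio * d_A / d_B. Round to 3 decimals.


= 1.9 * 1.05 / 1.19 = 1.676

1.676


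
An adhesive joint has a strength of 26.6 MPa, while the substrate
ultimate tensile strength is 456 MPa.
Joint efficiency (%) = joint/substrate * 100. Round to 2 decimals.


Efficiency = 26.6 / 456 * 100
= 5.83%

5.83


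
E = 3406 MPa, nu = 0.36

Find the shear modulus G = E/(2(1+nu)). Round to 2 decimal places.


G = 3406 / (2 * 1.36)
= 1252.21 MPa

1252.21


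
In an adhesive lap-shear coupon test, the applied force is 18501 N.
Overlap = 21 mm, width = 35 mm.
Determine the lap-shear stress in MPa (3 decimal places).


stress = F / (overlap * width)
= 18501 / (21 * 35)
= 25.171 MPa

25.171


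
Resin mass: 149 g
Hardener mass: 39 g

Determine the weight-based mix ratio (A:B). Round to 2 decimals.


Ratio = 149 / 39 = 3.82

3.82


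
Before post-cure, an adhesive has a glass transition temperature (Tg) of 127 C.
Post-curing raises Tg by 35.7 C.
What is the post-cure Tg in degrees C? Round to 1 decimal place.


Tg_post = Tg_base + delta_Tg
= 127 + 35.7
= 162.7 C

162.7


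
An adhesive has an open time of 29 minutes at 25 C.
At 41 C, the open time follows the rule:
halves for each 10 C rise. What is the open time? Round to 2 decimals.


Factor = 2^((41-25)/10) = 3.0314
Open time = 29 / 3.0314 = 9.57 min

9.57


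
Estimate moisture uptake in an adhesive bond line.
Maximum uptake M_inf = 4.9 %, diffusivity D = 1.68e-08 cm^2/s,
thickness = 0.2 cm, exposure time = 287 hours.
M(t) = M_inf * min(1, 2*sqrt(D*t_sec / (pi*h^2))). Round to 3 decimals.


Convert time: 287 h = 1033200 s
ratio = min(1, 2*sqrt(1.68e-08*1033200/(pi*0.2^2)))
= 0.743313
M(t) = 4.9 * 0.743313 = 3.642%

3.642


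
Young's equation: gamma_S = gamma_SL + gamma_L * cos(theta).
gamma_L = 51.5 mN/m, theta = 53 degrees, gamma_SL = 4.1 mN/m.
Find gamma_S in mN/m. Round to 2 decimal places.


cos(53 deg) = 0.601815
gamma_S = 4.1 + 51.5 * 0.601815
= 35.09 mN/m

35.09


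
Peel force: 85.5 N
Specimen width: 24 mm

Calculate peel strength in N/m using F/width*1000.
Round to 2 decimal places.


Peel strength = 85.5 / 24 * 1000 = 3562.50 N/m

3562.50


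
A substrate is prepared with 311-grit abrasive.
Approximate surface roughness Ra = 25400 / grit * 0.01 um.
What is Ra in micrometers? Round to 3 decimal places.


Ra = 25400 / 311 * 0.01 = 0.817 um

0.817


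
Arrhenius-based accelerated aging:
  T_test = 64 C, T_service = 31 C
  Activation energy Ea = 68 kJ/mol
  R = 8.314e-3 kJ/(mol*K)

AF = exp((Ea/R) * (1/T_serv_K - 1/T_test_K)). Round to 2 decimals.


T_test_K = 337.15, T_serv_K = 304.15
AF = exp((68/8.314e-3) * (1/304.15 - 1/337.15))
= 13.90

13.90


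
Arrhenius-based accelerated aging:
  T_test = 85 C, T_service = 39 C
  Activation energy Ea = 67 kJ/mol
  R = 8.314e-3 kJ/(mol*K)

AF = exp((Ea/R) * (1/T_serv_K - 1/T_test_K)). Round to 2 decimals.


T_test_K = 358.15, T_serv_K = 312.15
AF = exp((67/8.314e-3) * (1/312.15 - 1/358.15))
= 27.55

27.55


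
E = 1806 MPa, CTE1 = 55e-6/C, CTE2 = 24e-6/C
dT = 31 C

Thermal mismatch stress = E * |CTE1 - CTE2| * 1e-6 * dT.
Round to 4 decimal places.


= 1806 * 31e-6 * 31
= 1.7356 MPa

1.7356


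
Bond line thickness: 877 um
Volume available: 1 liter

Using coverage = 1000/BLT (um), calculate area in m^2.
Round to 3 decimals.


1 L = 1e6 mm^3, thickness = 877 um = 0.877 mm
Area = 1e6 / 0.877 mm^2 = (1e6 / 0.877) / 1e6 m^2 = 1000 / 877 m^2
= 1.140 m^2

1.140


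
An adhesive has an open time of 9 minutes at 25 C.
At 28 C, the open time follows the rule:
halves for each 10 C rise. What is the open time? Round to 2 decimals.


Factor = 2^((28-25)/10) = 1.2311
Open time = 9 / 1.2311 = 7.31 min

7.31


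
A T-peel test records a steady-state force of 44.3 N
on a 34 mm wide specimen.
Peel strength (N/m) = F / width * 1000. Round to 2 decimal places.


Peel strength = 44.3 / 34 * 1000
= 1302.94 N/m

1302.94


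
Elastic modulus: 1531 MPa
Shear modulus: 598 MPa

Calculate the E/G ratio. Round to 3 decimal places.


E / G = 1531 / 598 = 2.560

2.560


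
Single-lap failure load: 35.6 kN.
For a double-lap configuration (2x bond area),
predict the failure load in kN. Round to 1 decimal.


Failure load = 35.6 * 2 = 71.2 kN

71.2


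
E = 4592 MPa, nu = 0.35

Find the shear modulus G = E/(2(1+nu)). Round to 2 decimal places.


G = 4592 / (2 * 1.35)
= 1700.74 MPa

1700.74


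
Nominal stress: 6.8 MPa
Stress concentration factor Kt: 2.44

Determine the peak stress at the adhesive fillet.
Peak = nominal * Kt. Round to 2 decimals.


Peak stress = 6.8 * 2.44
= 16.59 MPa

16.59


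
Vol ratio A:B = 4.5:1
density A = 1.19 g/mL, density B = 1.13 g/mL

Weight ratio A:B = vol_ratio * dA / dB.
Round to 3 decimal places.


Weight ratio = 4.5 * 1.19 / 1.13
= 4.739

4.739


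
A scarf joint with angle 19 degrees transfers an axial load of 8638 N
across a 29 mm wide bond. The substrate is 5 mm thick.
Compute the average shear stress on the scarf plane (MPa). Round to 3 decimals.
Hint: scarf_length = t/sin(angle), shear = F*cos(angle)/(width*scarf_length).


scarf_length = 5 / sin(19 deg) = 15.3578 mm
cos(19 deg) = 0.945519
shear stress = 8638 * 0.945519 / (29 * 15.3578)
= 18.338 MPa

18.338


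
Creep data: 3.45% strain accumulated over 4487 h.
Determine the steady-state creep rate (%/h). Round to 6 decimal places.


Rate = 3.45 / 4487 = 0.000769 %/h

0.000769


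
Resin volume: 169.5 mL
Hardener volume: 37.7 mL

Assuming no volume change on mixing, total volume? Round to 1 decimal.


V_total = 169.5 + 37.7 = 207.2 mL

207.2


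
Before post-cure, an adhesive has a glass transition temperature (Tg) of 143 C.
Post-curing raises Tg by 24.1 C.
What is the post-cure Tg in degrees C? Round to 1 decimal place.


Tg_post = Tg_base + delta_Tg
= 143 + 24.1
= 167.1 C

167.1


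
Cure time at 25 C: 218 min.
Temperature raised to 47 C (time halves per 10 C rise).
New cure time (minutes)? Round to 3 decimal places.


Acceleration factor = 2^(22/10) = 4.5948
New time = 218 / 4.5948 = 47.445 min

47.445


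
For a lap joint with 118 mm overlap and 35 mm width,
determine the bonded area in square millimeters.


Area = 118 * 35 = 4130 mm^2

4130


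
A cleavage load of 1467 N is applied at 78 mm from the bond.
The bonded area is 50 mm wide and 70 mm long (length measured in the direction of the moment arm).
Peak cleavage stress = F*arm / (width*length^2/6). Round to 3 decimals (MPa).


Moment = 1467 * 78 = 114426 N*mm
Section modulus = 50 * 4900 / 6 = 245000 / 6 mm^3
Stress = 114426 / (245000 / 6) = 686556 / 245000
= 2.802 MPa

2.802


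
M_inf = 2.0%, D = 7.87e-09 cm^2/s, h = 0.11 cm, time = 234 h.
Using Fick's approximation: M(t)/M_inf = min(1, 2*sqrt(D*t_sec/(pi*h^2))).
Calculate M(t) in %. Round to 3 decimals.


t = 842400 s
ratio = min(1, 2*sqrt(7.87e-09*842400/(pi*0.0121)))
= 0.835235
M(t) = 2.0 * 0.835235 = 1.670%

1.670


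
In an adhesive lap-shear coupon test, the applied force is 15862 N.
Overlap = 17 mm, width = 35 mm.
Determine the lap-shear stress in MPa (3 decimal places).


stress = F / (overlap * width)
= 15862 / (17 * 35)
= 26.659 MPa

26.659


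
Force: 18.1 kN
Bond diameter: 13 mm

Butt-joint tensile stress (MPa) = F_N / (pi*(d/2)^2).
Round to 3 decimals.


F_N = 18.1 * 1000 = 18100.0 N
A = pi*(6.5)^2 = 132.7323 mm^2
stress = 18100.0 / 132.7323 = 136.365 MPa

136.365


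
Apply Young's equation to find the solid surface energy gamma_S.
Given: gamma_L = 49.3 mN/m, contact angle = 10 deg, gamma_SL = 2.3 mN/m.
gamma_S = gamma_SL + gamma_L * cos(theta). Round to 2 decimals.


theta_rad = 10 * pi/180 = 0.174533
gamma_S = 2.3 + 49.3 * cos(0.174533)
= 50.85 mN/m

50.85


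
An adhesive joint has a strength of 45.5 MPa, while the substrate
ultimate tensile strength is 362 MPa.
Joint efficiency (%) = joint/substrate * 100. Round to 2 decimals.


Efficiency = 45.5 / 362 * 100
= 12.57%

12.57


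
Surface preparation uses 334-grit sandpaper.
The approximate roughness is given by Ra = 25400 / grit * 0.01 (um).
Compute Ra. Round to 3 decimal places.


Ra = 25400 / 334 * 0.01
= 254 / 334
= 0.760 um

0.760


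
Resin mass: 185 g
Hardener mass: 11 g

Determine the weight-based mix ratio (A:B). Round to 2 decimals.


Ratio = 185 / 11 = 16.82

16.82


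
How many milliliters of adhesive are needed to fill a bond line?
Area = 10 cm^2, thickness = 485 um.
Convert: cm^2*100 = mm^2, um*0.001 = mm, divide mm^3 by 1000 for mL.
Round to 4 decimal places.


= (10 * 100) * (485 * 0.001) / 1000
= 0.4850 mL

0.4850


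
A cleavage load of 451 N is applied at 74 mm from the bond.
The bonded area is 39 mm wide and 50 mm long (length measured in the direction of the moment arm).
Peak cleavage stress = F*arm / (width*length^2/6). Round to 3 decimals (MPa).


Moment = 451 * 74 = 33374 N*mm
Section modulus = 39 * 2500 / 6 = 97500 / 6 mm^3
Stress = 33374 / (97500 / 6) = 200244 / 97500
= 2.054 MPa

2.054


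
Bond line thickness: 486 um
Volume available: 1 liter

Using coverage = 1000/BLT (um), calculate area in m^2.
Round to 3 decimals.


1 L = 1e6 mm^3, thickness = 486 um = 0.486 mm
Area = 1e6 / 0.486 mm^2 = (1e6 / 0.486) / 1e6 m^2 = 1000 / 486 m^2
= 2.058 m^2

2.058


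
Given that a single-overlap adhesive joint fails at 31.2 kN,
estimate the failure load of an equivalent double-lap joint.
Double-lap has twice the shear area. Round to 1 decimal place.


Double-lap factor = 2
Expected load = 31.2 * 2 = 62.4 kN

62.4


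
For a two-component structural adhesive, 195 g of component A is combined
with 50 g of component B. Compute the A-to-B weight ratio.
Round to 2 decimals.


Weight ratio A:B = 195 / 50
= 3.90

3.90


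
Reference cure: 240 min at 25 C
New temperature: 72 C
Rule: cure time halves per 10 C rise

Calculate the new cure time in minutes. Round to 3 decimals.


factor = 2^((72-25)/10) = 25.9921
t_new = 240 / 25.9921 = 9.234 min

9.234


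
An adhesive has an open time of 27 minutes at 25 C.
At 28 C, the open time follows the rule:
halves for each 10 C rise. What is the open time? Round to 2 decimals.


Factor = 2^((28-25)/10) = 1.2311
Open time = 27 / 1.2311 = 21.93 min

21.93


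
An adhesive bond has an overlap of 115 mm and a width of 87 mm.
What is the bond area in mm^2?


Bond area = overlap * width
= 115 * 87
= 10005 mm^2

10005


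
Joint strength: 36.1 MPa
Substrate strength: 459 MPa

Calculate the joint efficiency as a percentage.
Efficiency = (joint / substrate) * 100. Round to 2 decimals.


Efficiency = (36.1 / 459) * 100 = 7.86%

7.86


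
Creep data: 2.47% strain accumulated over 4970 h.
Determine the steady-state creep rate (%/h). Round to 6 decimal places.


Rate = 2.47 / 4970 = 0.000497 %/h

0.000497


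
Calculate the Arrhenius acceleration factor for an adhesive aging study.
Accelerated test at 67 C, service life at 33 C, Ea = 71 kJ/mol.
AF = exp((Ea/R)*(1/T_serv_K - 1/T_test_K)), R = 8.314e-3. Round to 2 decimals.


T_test = 340.15 K, T_serv = 306.15 K
Ea/R = 71 / 0.008314 = 8539.81
AF = exp(8539.81 * (1/306.15 - 1/340.15))
= 16.25

16.25


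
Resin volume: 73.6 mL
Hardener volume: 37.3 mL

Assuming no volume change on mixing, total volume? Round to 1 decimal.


V_total = 73.6 + 37.3 = 110.9 mL

110.9


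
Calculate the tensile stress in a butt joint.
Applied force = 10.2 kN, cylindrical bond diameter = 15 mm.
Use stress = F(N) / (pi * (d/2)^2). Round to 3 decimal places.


A = pi * 7.5^2 = 176.7146 mm^2
sigma = 10200.0 / 176.7146 = 57.720 MPa

57.720


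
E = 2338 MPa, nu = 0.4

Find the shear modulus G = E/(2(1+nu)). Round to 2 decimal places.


G = 2338 / (2 * 1.40)
= 835.00 MPa

835.00


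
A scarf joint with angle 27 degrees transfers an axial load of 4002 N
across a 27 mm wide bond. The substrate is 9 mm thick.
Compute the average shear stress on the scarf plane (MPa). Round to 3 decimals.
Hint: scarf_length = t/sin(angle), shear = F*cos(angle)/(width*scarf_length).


scarf_length = 9 / sin(27 deg) = 19.8242 mm
cos(27 deg) = 0.891007
shear stress = 4002 * 0.891007 / (27 * 19.8242)
= 6.662 MPa

6.662


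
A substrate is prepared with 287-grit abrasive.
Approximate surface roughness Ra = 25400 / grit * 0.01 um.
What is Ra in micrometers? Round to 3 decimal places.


Ra = 25400 / 287 * 0.01 = 0.885 um

0.885


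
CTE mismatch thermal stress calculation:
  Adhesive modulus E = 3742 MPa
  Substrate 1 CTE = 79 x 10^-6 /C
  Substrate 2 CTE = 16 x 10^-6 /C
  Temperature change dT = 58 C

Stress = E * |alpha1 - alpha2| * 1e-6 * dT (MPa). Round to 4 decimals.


delta_alpha = |79 - 16| = 63 x 10^-6/C
Stress = 3742 * 63e-6 * 58
= 13.6733 MPa

13.6733


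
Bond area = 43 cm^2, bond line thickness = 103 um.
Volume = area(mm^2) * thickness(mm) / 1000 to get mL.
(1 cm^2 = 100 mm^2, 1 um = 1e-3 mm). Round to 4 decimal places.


area_mm2 = 43 * 100 = 4300
blt_mm = 103 * 1e-3 = 0.103
vol_mm3 = 4300 * 0.103 = 442.9
vol_mL = 442.9 / 1000 = 0.4429 mL

0.4429


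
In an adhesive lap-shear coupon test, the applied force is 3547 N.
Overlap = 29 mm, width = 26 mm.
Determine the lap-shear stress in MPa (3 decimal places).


stress = F / (overlap * width)
= 3547 / (29 * 26)
= 4.704 MPa

4.704


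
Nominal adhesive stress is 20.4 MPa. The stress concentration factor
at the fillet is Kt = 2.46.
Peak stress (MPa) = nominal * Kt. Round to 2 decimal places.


Peak = 20.4 * 2.46 = 50.18 MPa

50.18


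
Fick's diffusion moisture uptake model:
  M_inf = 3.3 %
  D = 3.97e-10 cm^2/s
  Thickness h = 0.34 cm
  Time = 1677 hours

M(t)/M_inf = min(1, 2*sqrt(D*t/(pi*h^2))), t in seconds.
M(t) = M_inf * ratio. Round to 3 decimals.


t_sec = 1677 * 3600 = 6037200
ratio = 2*sqrt(3.97e-10*6037200/(pi*0.34^2))
= min(1, 0.162476)
= 0.162476
M(t) = 3.3 * 0.162476 = 0.536 %

0.536


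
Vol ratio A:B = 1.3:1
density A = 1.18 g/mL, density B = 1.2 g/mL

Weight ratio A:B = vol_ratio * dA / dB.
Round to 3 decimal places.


Weight ratio = 1.3 * 1.18 / 1.2
= 1.278

1.278


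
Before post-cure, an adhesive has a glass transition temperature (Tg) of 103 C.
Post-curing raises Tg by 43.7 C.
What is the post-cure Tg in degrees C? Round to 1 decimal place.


Tg_post = Tg_base + delta_Tg
= 103 + 43.7
= 146.7 C

146.7


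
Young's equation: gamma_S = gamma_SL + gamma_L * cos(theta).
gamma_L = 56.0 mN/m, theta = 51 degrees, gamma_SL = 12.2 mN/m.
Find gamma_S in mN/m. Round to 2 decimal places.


cos(51 deg) = 0.629320
gamma_S = 12.2 + 56.0 * 0.629320
= 47.44 mN/m

47.44


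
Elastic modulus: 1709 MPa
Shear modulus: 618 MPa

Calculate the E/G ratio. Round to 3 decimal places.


E / G = 1709 / 618 = 2.765

2.765


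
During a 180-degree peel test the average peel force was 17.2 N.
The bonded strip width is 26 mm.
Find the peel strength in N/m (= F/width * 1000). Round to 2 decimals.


Peel strength = F/width * 1000
= 17.2 / 26 * 1000
= 661.54 N/m

661.54


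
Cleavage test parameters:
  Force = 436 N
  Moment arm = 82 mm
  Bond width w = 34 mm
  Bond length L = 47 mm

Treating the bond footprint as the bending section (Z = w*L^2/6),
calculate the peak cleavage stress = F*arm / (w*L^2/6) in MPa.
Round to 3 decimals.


M = 436 * 82 = 35752 N*mm
Z = 34 * 47^2 / 6 = 75106 / 6 mm^3
sigma = M / Z = 6 * 35752 / 75106 = 214512 / 75106
= 2.856 MPa

2.856


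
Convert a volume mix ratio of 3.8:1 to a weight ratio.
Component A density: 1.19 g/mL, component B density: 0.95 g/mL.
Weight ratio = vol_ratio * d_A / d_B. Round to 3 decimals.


= 3.8 * 1.19 / 0.95 = 4.760

4.760


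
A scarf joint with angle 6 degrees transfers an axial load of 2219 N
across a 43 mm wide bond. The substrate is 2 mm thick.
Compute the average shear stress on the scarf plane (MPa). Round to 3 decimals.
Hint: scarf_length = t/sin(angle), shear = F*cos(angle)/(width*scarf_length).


scarf_length = 2 / sin(6 deg) = 19.1335 mm
cos(6 deg) = 0.994522
shear stress = 2219 * 0.994522 / (43 * 19.1335)
= 2.682 MPa

2.682


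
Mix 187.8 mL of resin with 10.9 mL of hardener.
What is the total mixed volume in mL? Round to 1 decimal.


Total = 187.8 + 10.9 = 198.7 mL

198.7


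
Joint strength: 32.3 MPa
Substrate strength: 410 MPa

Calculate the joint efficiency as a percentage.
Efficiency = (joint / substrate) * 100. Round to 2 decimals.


Efficiency = (32.3 / 410) * 100 = 7.88%

7.88


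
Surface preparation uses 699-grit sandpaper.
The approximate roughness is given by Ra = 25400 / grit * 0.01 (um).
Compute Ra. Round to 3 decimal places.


Ra = 25400 / 699 * 0.01
= 254 / 699
= 0.363 um

0.363


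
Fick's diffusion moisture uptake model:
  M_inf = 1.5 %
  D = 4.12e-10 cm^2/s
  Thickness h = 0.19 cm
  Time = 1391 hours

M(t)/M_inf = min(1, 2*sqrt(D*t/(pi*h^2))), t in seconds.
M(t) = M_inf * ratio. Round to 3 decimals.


t_sec = 1391 * 3600 = 5007600
ratio = 2*sqrt(4.12e-10*5007600/(pi*0.19^2))
= min(1, 0.269752)
= 0.269752
M(t) = 1.5 * 0.269752 = 0.405 %

0.405


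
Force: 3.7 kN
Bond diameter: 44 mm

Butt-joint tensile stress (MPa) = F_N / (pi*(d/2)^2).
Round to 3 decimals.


F_N = 3.7 * 1000 = 3700.0 N
A = pi*(22.0)^2 = 1520.5308 mm^2
stress = 3700.0 / 1520.5308 = 2.433 MPa

2.433


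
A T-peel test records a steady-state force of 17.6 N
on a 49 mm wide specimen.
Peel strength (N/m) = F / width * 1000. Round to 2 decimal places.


Peel strength = 17.6 / 49 * 1000
= 359.18 N/m

359.18


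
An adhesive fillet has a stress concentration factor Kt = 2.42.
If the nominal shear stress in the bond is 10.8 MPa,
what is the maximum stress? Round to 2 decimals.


Max stress = 10.8 * 2.42 = 26.14 MPa

26.14


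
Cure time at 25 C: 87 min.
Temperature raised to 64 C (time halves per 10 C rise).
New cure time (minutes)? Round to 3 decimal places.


Acceleration factor = 2^(39/10) = 14.9285
New time = 87 / 14.9285 = 5.828 min

5.828


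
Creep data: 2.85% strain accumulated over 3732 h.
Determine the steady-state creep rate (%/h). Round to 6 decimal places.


Rate = 2.85 / 3732 = 0.000764 %/h

0.000764


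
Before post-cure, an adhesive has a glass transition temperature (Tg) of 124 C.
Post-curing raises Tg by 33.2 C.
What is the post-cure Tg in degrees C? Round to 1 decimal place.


Tg_post = Tg_base + delta_Tg
= 124 + 33.2
= 157.2 C

157.2


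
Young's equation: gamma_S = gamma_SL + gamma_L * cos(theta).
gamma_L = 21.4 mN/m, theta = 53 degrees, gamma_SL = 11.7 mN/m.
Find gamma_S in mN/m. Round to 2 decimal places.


cos(53 deg) = 0.601815
gamma_S = 11.7 + 21.4 * 0.601815
= 24.58 mN/m

24.58


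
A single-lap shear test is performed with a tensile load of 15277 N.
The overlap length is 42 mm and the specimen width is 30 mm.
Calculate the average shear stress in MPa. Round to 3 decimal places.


Shear stress = F / (overlap * width)
= 15277 / (42 * 30)
= 15277 / 1260
= 12.125 MPa

12.125
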